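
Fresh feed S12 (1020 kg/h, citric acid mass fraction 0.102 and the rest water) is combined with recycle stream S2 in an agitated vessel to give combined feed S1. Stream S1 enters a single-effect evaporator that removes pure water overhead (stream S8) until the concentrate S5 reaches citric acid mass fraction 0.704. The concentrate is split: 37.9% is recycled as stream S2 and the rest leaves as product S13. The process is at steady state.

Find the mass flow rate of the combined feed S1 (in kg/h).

1110 kg/h

Overall citric acid balance (none leaves overhead): citric acid in fresh feed = citric acid in product, i.e. 1020×0.102 = (1−0.379)·S5·0.704.
S5 = 104.04/(0.704×0.621) = 237.98 kg/h.
Recycle S2 = 0.379×237.98 = 90.194 kg/h.
Combined feed S1 = 1020 + 90.194 = 1110.2 kg/h.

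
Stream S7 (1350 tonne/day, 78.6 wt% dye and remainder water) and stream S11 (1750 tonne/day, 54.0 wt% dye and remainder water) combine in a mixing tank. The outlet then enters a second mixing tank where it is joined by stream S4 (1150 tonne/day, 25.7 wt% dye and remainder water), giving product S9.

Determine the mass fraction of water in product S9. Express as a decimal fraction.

0.458

Overall, product flow = 4250 tonne/day.
water in = 1350×0.214 + 1750×0.460 + 1150×0.743 = 1948.3 tonne/day.
water fraction in S9 = 0.458.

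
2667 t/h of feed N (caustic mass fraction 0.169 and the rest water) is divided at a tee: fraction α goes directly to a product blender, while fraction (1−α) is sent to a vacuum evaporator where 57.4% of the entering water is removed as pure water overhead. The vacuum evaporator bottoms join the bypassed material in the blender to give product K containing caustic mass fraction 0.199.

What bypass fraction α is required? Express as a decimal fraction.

All 2667×0.169 = 450.72 t/h of caustic reaches K, so K = 450.72/0.199 = 2264.9 t/h and vapour = 402.06 t/h.
The evaporator receives (1−α)·2667 of feed at 0.831 water and removes 0.574 of that water:
0.574×0.831×(1−α)×2667 = 402.06
(1−α) = 402.06/1272.1 = 0.3160;  α = 0.6840.

0.684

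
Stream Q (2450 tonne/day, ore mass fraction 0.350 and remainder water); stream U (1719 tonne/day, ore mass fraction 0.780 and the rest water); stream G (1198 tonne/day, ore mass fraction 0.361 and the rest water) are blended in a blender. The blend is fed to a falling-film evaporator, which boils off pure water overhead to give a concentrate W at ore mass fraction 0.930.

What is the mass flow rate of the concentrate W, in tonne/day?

2829 tonne/day

ore entering = 2450×0.350 + 1719×0.780 + 1198×0.361 = 2630.8 tonne/day.
All ore reports to W, so W = 2630.8/0.930 = 2828.8 tonne/day.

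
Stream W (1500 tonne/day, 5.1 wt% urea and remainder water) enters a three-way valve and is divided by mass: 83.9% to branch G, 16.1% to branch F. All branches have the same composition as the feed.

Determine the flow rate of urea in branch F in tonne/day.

Branch F total = 0.161×1500 = 241.5 tonne/day.
urea in F = 0.051×241.5 = 12.316 tonne/day.

12.32 tonne/day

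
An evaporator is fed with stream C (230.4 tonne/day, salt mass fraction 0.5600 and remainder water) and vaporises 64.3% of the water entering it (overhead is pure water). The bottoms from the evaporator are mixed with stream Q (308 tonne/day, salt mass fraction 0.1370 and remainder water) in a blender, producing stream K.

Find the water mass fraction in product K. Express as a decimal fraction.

0.6382

Vapour removed = 0.643×0.440×230.4 = 65.185 tonne/day; concentrate = 165.22 tonne/day.
water reaching the mixer = 36.191 (from concentrate) + 308×0.863 = 302 tonne/day.
Product flow = 165.22 + 308 = 473.22 tonne/day; water fraction = 0.6382.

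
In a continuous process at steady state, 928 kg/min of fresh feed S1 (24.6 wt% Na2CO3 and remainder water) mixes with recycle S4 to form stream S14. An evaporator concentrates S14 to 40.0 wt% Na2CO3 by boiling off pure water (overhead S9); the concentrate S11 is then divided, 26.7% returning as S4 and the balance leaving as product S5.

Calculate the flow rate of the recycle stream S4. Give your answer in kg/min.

Overall Na2CO3 balance (none leaves overhead): Na2CO3 in fresh feed = Na2CO3 in product, i.e. 928×0.246 = (1−0.267)·S11·0.400.
S11 = 228.29/(0.400×0.733) = 778.61 kg/min.
Recycle S4 = 0.267×778.61 = 207.89 kg/min.

207.9 kg/min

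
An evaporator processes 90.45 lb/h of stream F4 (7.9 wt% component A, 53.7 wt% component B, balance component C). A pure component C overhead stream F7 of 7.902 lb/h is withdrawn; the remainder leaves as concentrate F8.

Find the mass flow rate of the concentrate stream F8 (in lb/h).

Concentrate = 90.45 − 7.902 = 82.548 lb/h.

82.55 lb/h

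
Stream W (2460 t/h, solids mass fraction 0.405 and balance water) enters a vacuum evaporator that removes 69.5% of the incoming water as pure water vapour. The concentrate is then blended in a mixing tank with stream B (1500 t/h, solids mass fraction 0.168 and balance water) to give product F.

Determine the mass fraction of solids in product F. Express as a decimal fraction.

0.424

Vapour removed = 0.695×0.595×2460 = 1017.3 t/h; concentrate = 1442.7 t/h.
solids reaching the mixer = 996.3 (from concentrate) + 1500×0.168 = 1248.3 t/h.
Product flow = 1442.7 + 1500 = 2942.7 t/h; solids fraction = 0.424.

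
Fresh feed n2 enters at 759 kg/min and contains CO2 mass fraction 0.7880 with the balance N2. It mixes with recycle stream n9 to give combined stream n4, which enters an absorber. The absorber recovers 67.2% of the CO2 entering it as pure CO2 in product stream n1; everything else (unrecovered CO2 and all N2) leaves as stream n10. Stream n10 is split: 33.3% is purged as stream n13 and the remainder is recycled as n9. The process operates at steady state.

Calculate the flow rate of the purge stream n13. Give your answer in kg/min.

244.5 kg/min

N2 enters only via n2 and leaves only via the purge: 759×0.212 = 0.333×(N2 in n10), and the absorber passes all N2, so N2 in n4 = N2 in n10 = 483.21 kg/min.
CO2 in n4: m_A = 759×0.788 + (1−0.333)·(1−0.672)·m_A, so m_A = 598.09/0.7812 = 765.58 kg/min.
n10 = (1−0.672)×765.58 + 483.21 = 734.32 kg/min.
Purge n13 = 0.333×734.32 = 244.53 kg/min.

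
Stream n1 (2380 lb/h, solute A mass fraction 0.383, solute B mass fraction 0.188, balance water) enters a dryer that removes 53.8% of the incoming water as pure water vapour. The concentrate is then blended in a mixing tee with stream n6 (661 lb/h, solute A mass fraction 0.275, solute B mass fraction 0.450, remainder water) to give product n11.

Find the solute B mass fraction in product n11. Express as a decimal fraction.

0.299

Vapour removed = 0.538×0.429×2380 = 549.31 lb/h; concentrate = 1830.7 lb/h.
solute B reaching the mixer = 447.44 (from concentrate) + 661×0.450 = 744.89 lb/h.
Product flow = 1830.7 + 661 = 2491.7 lb/h; solute B fraction = 0.299.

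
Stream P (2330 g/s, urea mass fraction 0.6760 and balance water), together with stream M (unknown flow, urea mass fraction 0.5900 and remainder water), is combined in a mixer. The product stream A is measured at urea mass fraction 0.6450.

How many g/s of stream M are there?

1313 g/s

Let M be the unknown flow. Total out = 2330 + M.
urea balance: 1575.1 + 0.590·M = 0.645·(2330 + M)
(0.590 − 0.645)·M = 0.645×2330 − 1575.1 = -72.23
M = -72.23 / -0.055 = 1313.3 g/s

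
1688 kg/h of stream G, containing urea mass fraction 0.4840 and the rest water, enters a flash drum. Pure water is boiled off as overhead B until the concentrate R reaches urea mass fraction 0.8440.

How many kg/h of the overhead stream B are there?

urea is conserved: 1688×0.484 = 816.99 kg/h all reports to the concentrate.
Concentrate = 816.99/(target fraction) = 968 kg/h.
Overhead = 1688 − 968 = 720 kg/h.

720 kg/h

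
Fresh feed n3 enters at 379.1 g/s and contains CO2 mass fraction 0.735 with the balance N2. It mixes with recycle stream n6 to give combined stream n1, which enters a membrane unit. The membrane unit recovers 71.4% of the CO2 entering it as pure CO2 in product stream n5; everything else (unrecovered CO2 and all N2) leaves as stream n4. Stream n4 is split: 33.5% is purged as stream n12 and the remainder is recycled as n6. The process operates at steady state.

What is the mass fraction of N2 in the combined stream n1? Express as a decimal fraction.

N2 enters only via n3 and leaves only via the purge: 379.1×0.265 = 0.335×(N2 in n4), and the membrane unit passes all N2, so N2 in n1 = N2 in n4 = 299.89 g/s.
CO2 in n1: m_A = 379.1×0.735 + (1−0.335)·(1−0.714)·m_A, so m_A = 278.64/0.8098 = 344.08 g/s.
n1 = 344.08 + 299.89 = 643.96 g/s.
N2 fraction in n1 = 299.89/643.96 = 0.466.

0.466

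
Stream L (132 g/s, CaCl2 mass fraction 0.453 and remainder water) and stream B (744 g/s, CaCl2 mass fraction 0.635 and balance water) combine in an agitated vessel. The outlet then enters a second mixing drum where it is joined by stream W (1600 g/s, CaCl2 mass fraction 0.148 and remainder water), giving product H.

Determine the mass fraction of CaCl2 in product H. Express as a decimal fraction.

0.311

Overall, product flow = 2476 g/s.
CaCl2 in = 132×0.453 + 744×0.635 + 1600×0.148 = 769.04 g/s.
CaCl2 fraction in H = 0.311.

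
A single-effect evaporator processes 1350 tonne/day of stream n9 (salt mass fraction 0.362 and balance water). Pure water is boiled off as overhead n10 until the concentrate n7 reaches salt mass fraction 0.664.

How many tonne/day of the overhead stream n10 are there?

salt is conserved: 1350×0.362 = 488.7 tonne/day all reports to the concentrate.
Concentrate = 488.7/(target fraction) = 735.99 tonne/day.
Overhead = 1350 − 735.99 = 614.01 tonne/day.

614 tonne/day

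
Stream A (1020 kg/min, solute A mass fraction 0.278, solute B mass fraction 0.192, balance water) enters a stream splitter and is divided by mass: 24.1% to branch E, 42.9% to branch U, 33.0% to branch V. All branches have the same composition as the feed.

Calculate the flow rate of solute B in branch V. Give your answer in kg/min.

64.63 kg/min

Branch V total = 0.330×1020 = 336.6 kg/min.
solute B in V = 0.192×336.6 = 64.627 kg/min.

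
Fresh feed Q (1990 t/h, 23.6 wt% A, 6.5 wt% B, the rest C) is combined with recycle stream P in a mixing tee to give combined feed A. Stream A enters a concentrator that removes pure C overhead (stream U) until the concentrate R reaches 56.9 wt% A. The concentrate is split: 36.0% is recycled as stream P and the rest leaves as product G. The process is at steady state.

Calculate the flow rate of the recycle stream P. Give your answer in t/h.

Overall A balance (none leaves overhead): A in fresh feed = A in product, i.e. 1990×0.236 = (1−0.360)·R·0.569.
R = 469.64/(0.569×0.640) = 1289.7 t/h.
Recycle P = 0.360×1289.7 = 464.28 t/h.

464.3 t/h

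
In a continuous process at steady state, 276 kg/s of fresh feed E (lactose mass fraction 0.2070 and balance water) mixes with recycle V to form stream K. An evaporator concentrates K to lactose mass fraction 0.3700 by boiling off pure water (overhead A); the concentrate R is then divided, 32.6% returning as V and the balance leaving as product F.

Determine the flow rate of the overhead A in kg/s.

Overall lactose balance (none leaves overhead): lactose in fresh feed = lactose in product, i.e. 276×0.207 = (1−0.326)·R·0.370.
R = 57.132/(0.370×0.674) = 229.1 kg/s.
Recycle V = 0.326×229.1 = 74.685 kg/s.
Combined feed K = 276 + 74.685 = 350.69 kg/s.
Overhead A = K − R = 350.69 − 229.1 = 121.59 kg/s.

121.6 kg/s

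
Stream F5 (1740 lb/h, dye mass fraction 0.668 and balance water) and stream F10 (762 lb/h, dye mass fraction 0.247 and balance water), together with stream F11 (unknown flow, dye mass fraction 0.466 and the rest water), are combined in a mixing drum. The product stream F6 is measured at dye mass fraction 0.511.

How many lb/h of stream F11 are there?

Let F11 be the unknown flow. Total out = 2502 + F11.
dye balance: 1350.5 + 0.466·F11 = 0.511·(2502 + F11)
(0.466 − 0.511)·F11 = 0.511×2502 − 1350.5 = -72.012
F11 = -72.012 / -0.045 = 1600.3 lb/h

1600 lb/h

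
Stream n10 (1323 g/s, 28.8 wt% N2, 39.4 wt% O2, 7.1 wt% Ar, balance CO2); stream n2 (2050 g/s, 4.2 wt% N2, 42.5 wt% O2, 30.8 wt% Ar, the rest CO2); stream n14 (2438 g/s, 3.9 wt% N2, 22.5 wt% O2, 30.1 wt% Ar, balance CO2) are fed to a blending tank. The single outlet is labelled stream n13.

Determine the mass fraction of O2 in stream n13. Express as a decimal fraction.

Total flow out = 1323 + 2050 + 2438 = 5811 g/s.
O2 in = 1323×0.394 + 2050×0.425 + 2438×0.225 = 1941.1 g/s.
O2 mass fraction in n13 = 1941.1/5811 = 0.334.

0.334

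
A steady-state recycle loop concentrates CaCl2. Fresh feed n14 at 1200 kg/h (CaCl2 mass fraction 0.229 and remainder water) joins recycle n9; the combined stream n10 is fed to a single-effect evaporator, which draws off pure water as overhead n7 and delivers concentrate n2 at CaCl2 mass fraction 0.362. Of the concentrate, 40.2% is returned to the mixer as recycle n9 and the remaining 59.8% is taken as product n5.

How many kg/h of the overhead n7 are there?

Overall CaCl2 balance (none leaves overhead): CaCl2 in fresh feed = CaCl2 in product, i.e. 1200×0.229 = (1−0.402)·n2·0.362.
n2 = 274.8/(0.362×0.598) = 1269.4 kg/h.
Recycle n9 = 0.402×1269.4 = 510.31 kg/h.
Combined feed n10 = 1200 + 510.31 = 1710.3 kg/h.
Overhead n7 = n10 − n2 = 1710.3 − 1269.4 = 440.88 kg/h.

440.9 kg/h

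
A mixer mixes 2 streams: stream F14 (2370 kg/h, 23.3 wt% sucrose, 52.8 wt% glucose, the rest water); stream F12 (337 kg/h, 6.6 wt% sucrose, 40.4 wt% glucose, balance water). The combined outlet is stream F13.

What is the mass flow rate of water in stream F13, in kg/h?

water out = water in = 2370×0.239 + 337×0.530 = 745.04 kg/h.

745 kg/h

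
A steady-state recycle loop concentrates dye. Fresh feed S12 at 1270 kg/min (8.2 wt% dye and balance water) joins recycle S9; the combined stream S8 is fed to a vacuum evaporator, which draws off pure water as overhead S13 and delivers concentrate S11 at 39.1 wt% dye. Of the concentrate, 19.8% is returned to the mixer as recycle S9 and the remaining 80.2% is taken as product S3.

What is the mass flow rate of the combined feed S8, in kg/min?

Overall dye balance (none leaves overhead): dye in fresh feed = dye in product, i.e. 1270×0.082 = (1−0.198)·S11·0.391.
S11 = 104.14/(0.391×0.802) = 332.1 kg/min.
Recycle S9 = 0.198×332.1 = 65.755 kg/min.
Combined feed S8 = 1270 + 65.755 = 1335.8 kg/min.

1336 kg/min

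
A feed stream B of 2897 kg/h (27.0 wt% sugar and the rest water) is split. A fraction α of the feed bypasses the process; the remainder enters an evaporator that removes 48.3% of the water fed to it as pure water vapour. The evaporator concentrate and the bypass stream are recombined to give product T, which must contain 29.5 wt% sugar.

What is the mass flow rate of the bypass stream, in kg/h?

2201 kg/h

All 2897×0.270 = 782.19 kg/h of sugar reaches T, so T = 782.19/0.295 = 2651.5 kg/h and vapour = 245.51 kg/h.
The evaporator receives (1−α)·2897 of feed at 0.730 water and removes 0.483 of that water:
0.483×0.730×(1−α)×2897 = 245.51
(1−α) = 245.51/1021.5 = 0.2404;  α = 0.7596.
Bypass flow = 0.7596×2897 = 2200.7 kg/h.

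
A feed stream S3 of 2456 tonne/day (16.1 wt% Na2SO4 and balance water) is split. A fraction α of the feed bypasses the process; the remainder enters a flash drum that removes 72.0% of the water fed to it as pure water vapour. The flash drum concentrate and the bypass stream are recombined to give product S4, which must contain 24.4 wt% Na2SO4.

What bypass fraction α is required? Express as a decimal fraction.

0.437

All 2456×0.161 = 395.42 tonne/day of Na2SO4 reaches S4, so S4 = 395.42/0.244 = 1620.6 tonne/day and vapour = 835.44 tonne/day.
The evaporator receives (1−α)·2456 of feed at 0.839 water and removes 0.720 of that water:
0.720×0.839×(1−α)×2456 = 835.44
(1−α) = 835.44/1483.6 = 0.5631;  α = 0.4369.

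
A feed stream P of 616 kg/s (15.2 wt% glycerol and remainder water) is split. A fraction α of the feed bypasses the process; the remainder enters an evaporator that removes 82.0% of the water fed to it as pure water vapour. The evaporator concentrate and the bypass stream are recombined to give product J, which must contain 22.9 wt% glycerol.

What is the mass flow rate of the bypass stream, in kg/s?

318.1 kg/s

All 616×0.152 = 93.632 kg/s of glycerol reaches J, so J = 93.632/0.229 = 408.87 kg/s and vapour = 207.13 kg/s.
The evaporator receives (1−α)·616 of feed at 0.848 water and removes 0.820 of that water:
0.820×0.848×(1−α)×616 = 207.13
(1−α) = 207.13/428.34 = 0.4836;  α = 0.5164.
Bypass flow = 0.5164×616 = 318.13 kg/s.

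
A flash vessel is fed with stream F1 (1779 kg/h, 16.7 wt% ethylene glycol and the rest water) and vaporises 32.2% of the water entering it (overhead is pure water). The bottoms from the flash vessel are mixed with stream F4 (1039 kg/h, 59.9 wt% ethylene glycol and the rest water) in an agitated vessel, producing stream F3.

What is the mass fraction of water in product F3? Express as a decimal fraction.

0.607

Vapour removed = 0.322×0.833×1779 = 477.17 kg/h; concentrate = 1301.8 kg/h.
water reaching the mixer = 1004.7 (from concentrate) + 1039×0.401 = 1421.4 kg/h.
Product flow = 1301.8 + 1039 = 2340.8 kg/h; water fraction = 0.607.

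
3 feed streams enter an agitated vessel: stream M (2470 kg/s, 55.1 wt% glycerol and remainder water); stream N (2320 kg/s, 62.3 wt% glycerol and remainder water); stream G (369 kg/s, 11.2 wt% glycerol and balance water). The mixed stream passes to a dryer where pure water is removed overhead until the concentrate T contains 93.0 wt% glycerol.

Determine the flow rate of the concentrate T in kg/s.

glycerol entering = 2470×0.551 + 2320×0.623 + 369×0.112 = 2847.7 kg/s.
All glycerol reports to T, so T = 2847.7/0.930 = 3062 kg/s.

3062 kg/s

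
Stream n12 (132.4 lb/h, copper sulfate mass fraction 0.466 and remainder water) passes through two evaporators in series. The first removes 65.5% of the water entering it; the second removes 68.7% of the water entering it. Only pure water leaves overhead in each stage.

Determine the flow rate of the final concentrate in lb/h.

69.33 lb/h

water in feed = 132.4×0.534 = 70.702 lb/h.
After stage 1: water left = (1−0.655)×70.702 = 24.392; stream total = 86.09 lb/h.
After stage 2: water left = (1−0.687)×24.392 = 7.6347; final concentrate = 69.333 lb/h.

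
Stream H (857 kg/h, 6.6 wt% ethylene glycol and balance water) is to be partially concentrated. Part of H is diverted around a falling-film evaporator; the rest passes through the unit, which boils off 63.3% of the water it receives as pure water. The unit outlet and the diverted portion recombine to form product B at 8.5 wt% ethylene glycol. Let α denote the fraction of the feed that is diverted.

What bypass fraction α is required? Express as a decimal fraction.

All 857×0.066 = 56.562 kg/h of ethylene glycol reaches B, so B = 56.562/0.085 = 665.44 kg/h and vapour = 191.56 kg/h.
The evaporator receives (1−α)·857 of feed at 0.934 water and removes 0.633 of that water:
0.633×0.934×(1−α)×857 = 191.56
(1−α) = 191.56/506.68 = 0.3781;  α = 0.6219.

0.622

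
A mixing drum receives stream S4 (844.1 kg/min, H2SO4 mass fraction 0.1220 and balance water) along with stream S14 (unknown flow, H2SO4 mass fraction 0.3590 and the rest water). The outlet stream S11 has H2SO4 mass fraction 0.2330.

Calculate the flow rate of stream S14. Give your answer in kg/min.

743.6 kg/min

Let S14 be the unknown flow. Total out = 844.1 + S14.
H2SO4 balance: 102.98 + 0.359·S14 = 0.233·(844.1 + S14)
(0.359 − 0.233)·S14 = 0.233×844.1 − 102.98 = 93.695
S14 = 93.695 / 0.126 = 743.61 kg/min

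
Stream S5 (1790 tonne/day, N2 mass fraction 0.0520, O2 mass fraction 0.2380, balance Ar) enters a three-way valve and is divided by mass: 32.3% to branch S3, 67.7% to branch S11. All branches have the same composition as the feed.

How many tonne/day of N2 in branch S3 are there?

30.06 tonne/day

Branch S3 total = 0.323×1790 = 578.17 tonne/day.
N2 in S3 = 0.052×578.17 = 30.065 tonne/day.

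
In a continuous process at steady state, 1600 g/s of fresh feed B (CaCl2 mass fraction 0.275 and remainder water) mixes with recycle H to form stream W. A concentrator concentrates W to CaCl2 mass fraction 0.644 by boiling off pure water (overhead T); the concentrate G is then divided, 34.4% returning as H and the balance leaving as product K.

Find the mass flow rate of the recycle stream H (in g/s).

358.3 g/s

Overall CaCl2 balance (none leaves overhead): CaCl2 in fresh feed = CaCl2 in product, i.e. 1600×0.275 = (1−0.344)·G·0.644.
G = 440/(0.644×0.656) = 1041.5 g/s.
Recycle H = 0.344×1041.5 = 358.28 g/s.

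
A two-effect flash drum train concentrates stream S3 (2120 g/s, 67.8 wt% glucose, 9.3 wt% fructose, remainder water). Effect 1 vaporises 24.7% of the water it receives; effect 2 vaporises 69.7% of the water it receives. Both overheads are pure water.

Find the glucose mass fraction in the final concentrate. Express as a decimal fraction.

water in feed = 2120×0.229 = 485.48 g/s.
After stage 1: water left = (1−0.247)×485.48 = 365.57; stream total = 2000.1 g/s.
After stage 2: water left = (1−0.697)×365.57 = 110.77; final concentrate = 1745.3 g/s.
glucose fraction = 1437.4/1745.3 = 0.824.

0.824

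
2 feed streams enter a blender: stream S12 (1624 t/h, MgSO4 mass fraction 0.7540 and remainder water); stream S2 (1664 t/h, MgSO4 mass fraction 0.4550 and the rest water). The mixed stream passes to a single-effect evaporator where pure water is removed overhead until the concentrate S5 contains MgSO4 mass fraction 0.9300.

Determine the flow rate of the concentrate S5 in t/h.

MgSO4 entering = 1624×0.754 + 1664×0.455 = 1981.6 t/h.
All MgSO4 reports to S5, so S5 = 1981.6/0.930 = 2130.8 t/h.

2131 t/h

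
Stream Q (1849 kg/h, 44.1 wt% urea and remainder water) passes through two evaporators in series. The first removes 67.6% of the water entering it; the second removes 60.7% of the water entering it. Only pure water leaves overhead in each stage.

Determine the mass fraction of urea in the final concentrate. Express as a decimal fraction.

water in feed = 1849×0.559 = 1033.6 kg/h.
After stage 1: water left = (1−0.676)×1033.6 = 334.88; stream total = 1150.3 kg/h.
After stage 2: water left = (1−0.607)×334.88 = 131.61; final concentrate = 947.02 kg/h.
urea fraction = 815.41/947.02 = 0.861.

0.861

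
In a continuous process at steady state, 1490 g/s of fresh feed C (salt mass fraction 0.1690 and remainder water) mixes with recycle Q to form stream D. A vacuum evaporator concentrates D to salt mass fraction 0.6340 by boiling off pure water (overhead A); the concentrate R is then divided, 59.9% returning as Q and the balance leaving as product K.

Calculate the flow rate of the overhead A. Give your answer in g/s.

Overall salt balance (none leaves overhead): salt in fresh feed = salt in product, i.e. 1490×0.169 = (1−0.599)·R·0.634.
R = 251.81/(0.634×0.401) = 990.47 g/s.
Recycle Q = 0.599×990.47 = 593.29 g/s.
Combined feed D = 1490 + 593.29 = 2083.3 g/s.
Overhead A = D − R = 2083.3 − 990.47 = 1092.8 g/s.

1093 g/s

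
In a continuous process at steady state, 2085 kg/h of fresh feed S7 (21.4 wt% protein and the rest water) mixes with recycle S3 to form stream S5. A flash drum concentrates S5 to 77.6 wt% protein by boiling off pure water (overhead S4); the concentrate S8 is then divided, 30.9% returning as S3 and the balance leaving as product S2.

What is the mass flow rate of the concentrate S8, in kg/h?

832.1 kg/h

Overall protein balance (none leaves overhead): protein in fresh feed = protein in product, i.e. 2085×0.214 = (1−0.309)·S8·0.776.
S8 = 446.19/(0.776×0.691) = 832.11 kg/h.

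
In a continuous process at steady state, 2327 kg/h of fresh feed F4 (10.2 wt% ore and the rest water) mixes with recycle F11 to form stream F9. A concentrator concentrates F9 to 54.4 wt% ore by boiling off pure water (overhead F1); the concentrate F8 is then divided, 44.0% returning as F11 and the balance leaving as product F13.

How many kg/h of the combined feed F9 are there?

Overall ore balance (none leaves overhead): ore in fresh feed = ore in product, i.e. 2327×0.102 = (1−0.440)·F8·0.544.
F8 = 237.35/(0.544×0.560) = 779.13 kg/h.
Recycle F11 = 0.440×779.13 = 342.82 kg/h.
Combined feed F9 = 2327 + 342.82 = 2669.8 kg/h.

2670 kg/h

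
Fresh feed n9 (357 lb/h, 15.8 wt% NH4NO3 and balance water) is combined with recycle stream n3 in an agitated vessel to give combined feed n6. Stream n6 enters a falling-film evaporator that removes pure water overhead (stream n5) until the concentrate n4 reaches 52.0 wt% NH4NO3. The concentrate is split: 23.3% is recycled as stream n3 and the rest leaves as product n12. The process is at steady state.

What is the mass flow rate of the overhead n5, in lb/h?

Overall NH4NO3 balance (none leaves overhead): NH4NO3 in fresh feed = NH4NO3 in product, i.e. 357×0.158 = (1−0.233)·n4·0.520.
n4 = 56.406/(0.520×0.767) = 141.43 lb/h.
Recycle n3 = 0.233×141.43 = 32.952 lb/h.
Combined feed n6 = 357 + 32.952 = 389.95 lb/h.
Overhead n5 = n6 − n4 = 389.95 − 141.43 = 248.53 lb/h.

248.5 lb/h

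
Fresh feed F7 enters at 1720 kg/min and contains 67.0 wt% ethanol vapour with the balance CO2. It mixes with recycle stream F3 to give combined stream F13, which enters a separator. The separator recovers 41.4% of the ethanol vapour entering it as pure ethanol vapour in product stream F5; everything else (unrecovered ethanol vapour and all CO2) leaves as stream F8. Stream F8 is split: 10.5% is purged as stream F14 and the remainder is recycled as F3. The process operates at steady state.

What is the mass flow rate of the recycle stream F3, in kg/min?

6109 kg/min

CO2 enters only via F7 and leaves only via the purge: 1720×0.330 = 0.105×(CO2 in F8), and the separator passes all CO2, so CO2 in F13 = CO2 in F8 = 5405.7 kg/min.
ethanol vapour in F13: m_A = 1720×0.670 + (1−0.105)·(1−0.414)·m_A, so m_A = 1152.4/0.4755 = 2423.4 kg/min.
F8 = (1−0.414)×2423.4 + 5405.7 = 6825.8 kg/min.
Recycle F3 = (1−0.105)×6825.8 = 6109.1 kg/min.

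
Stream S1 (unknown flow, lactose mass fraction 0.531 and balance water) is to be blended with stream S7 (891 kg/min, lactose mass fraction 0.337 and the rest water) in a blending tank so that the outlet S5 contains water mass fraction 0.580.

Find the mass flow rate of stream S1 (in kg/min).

Let S1 be the unknown flow. Total out = 891 + S1.
water balance: 590.73 + 0.469·S1 = 0.580·(891 + S1)
(0.469 − 0.580)·S1 = 0.580×891 − 590.73 = -73.953
S1 = -73.953 / -0.111 = 666.24 kg/min

666.2 kg/min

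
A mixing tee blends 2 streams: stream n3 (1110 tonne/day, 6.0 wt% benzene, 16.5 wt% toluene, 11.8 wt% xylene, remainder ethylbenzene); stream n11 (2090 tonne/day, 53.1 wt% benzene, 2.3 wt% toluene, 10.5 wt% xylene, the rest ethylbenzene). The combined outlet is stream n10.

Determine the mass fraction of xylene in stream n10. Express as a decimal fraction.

0.110

Total flow out = 1110 + 2090 = 3200 tonne/day.
xylene in = 1110×0.118 + 2090×0.105 = 350.43 tonne/day.
xylene mass fraction in n10 = 350.43/3200 = 0.110.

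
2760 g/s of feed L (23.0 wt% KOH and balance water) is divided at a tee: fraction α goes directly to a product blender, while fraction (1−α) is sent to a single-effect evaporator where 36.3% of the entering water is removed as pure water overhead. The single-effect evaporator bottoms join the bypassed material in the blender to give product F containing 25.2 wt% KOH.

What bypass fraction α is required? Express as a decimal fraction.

0.688

All 2760×0.230 = 634.8 g/s of KOH reaches F, so F = 634.8/0.252 = 2519 g/s and vapour = 240.95 g/s.
The evaporator receives (1−α)·2760 of feed at 0.770 water and removes 0.363 of that water:
0.363×0.770×(1−α)×2760 = 240.95
(1−α) = 240.95/771.45 = 0.3123;  α = 0.6877.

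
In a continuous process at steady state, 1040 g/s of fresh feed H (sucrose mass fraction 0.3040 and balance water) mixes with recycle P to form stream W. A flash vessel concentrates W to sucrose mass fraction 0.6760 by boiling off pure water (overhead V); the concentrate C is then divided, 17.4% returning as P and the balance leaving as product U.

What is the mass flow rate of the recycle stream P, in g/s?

Overall sucrose balance (none leaves overhead): sucrose in fresh feed = sucrose in product, i.e. 1040×0.304 = (1−0.174)·C·0.676.
C = 316.16/(0.676×0.826) = 566.21 g/s.
Recycle P = 0.174×566.21 = 98.521 g/s.

98.52 g/s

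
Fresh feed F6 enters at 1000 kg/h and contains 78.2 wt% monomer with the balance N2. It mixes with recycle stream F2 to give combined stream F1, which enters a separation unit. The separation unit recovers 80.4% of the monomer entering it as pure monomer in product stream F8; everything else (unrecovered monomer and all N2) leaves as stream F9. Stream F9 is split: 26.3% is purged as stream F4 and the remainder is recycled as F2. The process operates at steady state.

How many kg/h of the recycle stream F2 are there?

N2 enters only via F6 and leaves only via the purge: 1000×0.218 = 0.263×(N2 in F9), and the separation unit passes all N2, so N2 in F1 = N2 in F9 = 828.9 kg/h.
monomer in F1: m_A = 1000×0.782 + (1−0.263)·(1−0.804)·m_A, so m_A = 782/0.8555 = 914.03 kg/h.
F9 = (1−0.804)×914.03 + 828.9 = 1008 kg/h.
Recycle F2 = (1−0.263)×1008 = 742.93 kg/h.

742.9 kg/h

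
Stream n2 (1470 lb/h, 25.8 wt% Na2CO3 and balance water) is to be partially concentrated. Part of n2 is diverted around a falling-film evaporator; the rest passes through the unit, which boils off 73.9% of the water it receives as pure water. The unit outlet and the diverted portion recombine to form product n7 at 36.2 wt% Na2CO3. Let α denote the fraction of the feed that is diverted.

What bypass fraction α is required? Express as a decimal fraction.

0.476

All 1470×0.258 = 379.26 lb/h of Na2CO3 reaches n7, so n7 = 379.26/0.362 = 1047.7 lb/h and vapour = 422.32 lb/h.
The evaporator receives (1−α)·1470 of feed at 0.742 water and removes 0.739 of that water:
0.739×0.742×(1−α)×1470 = 422.32
(1−α) = 422.32/806.06 = 0.5239;  α = 0.4761.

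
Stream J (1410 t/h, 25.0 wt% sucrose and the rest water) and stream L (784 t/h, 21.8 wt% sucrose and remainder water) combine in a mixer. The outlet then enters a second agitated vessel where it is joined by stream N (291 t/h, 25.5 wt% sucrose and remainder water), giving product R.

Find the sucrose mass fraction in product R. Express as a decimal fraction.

Overall, product flow = 2485 t/h.
sucrose in = 1410×0.250 + 784×0.218 + 291×0.255 = 597.62 t/h.
sucrose fraction in R = 0.240.

0.240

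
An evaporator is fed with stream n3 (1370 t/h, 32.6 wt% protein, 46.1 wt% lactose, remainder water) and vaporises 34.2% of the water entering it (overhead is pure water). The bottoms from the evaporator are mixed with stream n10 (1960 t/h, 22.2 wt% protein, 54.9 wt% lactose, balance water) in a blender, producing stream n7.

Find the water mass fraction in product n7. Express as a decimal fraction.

Vapour removed = 0.342×0.213×1370 = 99.799 t/h; concentrate = 1270.2 t/h.
water reaching the mixer = 192.01 (from concentrate) + 1960×0.229 = 640.85 t/h.
Product flow = 1270.2 + 1960 = 3230.2 t/h; water fraction = 0.1984.

0.1984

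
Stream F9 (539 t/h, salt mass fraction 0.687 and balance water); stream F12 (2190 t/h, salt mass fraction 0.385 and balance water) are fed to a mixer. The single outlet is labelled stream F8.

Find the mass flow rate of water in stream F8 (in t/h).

1516 t/h

water out = water in = 539×0.313 + 2190×0.615 = 1515.6 t/h.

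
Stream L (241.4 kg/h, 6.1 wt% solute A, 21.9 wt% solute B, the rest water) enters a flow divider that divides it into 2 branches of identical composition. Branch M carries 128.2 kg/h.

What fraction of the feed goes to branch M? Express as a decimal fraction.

Fraction to M = 128.2/241.4 = 0.5311.

0.531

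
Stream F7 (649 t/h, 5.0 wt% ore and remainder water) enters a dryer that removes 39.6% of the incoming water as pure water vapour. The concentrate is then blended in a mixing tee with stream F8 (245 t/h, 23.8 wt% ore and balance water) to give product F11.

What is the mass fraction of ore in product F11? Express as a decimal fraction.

0.140

Vapour removed = 0.396×0.950×649 = 244.15 t/h; concentrate = 404.85 t/h.
ore reaching the mixer = 32.45 (from concentrate) + 245×0.238 = 90.76 t/h.
Product flow = 404.85 + 245 = 649.85 t/h; ore fraction = 0.140.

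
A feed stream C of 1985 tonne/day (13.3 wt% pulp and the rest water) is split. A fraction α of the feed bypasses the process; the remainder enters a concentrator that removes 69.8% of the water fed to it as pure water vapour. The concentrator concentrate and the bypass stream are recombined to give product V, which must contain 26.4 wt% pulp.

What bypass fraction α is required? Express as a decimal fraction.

0.180

All 1985×0.133 = 264 tonne/day of pulp reaches V, so V = 264/0.264 = 1000 tonne/day and vapour = 984.98 tonne/day.
The evaporator receives (1−α)·1985 of feed at 0.867 water and removes 0.698 of that water:
0.698×0.867×(1−α)×1985 = 984.98
(1−α) = 984.98/1201.3 = 0.8200;  α = 0.1800.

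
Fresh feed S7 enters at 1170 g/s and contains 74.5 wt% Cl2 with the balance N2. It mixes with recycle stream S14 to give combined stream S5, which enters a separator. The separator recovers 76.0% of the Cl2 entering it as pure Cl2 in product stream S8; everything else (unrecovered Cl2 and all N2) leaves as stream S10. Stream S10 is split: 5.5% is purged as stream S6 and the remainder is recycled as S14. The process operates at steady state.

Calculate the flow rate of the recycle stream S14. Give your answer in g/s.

N2 enters only via S7 and leaves only via the purge: 1170×0.255 = 0.055×(N2 in S10), and the separator passes all N2, so N2 in S5 = N2 in S10 = 5424.5 g/s.
Cl2 in S5: m_A = 1170×0.745 + (1−0.055)·(1−0.760)·m_A, so m_A = 871.65/0.7732 = 1127.3 g/s.
S10 = (1−0.760)×1127.3 + 5424.5 = 5695.1 g/s.
Recycle S14 = (1−0.055)×5695.1 = 5381.9 g/s.

5382 g/s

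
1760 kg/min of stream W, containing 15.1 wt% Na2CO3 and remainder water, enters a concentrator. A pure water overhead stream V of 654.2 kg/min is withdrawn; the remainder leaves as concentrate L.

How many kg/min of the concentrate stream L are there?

Concentrate = 1760 − 654.2 = 1105.8 kg/min.

1106 kg/min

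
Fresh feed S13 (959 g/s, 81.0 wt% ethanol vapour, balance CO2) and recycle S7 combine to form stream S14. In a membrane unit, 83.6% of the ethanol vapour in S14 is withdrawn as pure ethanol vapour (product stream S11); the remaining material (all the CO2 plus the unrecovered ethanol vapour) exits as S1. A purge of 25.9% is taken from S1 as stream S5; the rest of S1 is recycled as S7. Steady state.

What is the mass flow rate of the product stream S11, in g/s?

739.2 g/s

ethanol vapour in S14: m_A = 959×0.810 + (1−0.259)·(1−0.836)·m_A, so m_A = 776.79/0.8785 = 884.25 g/s.
Product S11 = 0.836×884.25 = 739.23 g/s.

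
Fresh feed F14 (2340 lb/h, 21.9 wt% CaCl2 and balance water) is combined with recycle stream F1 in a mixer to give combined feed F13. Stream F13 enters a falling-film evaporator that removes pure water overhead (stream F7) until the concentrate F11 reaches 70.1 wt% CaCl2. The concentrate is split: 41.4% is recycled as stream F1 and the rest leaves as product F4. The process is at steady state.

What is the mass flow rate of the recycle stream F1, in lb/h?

Overall CaCl2 balance (none leaves overhead): CaCl2 in fresh feed = CaCl2 in product, i.e. 2340×0.219 = (1−0.414)·F11·0.701.
F11 = 512.46/(0.701×0.586) = 1247.5 lb/h.
Recycle F1 = 0.414×1247.5 = 516.47 lb/h.

516.5 lb/h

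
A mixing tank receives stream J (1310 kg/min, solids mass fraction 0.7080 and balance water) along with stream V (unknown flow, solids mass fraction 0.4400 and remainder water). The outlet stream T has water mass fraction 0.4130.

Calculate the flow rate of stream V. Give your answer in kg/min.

Let V be the unknown flow. Total out = 1310 + V.
water balance: 382.52 + 0.560·V = 0.413·(1310 + V)
(0.560 − 0.413)·V = 0.413×1310 − 382.52 = 158.51
V = 158.51 / 0.147 = 1078.3 kg/min

1078 kg/min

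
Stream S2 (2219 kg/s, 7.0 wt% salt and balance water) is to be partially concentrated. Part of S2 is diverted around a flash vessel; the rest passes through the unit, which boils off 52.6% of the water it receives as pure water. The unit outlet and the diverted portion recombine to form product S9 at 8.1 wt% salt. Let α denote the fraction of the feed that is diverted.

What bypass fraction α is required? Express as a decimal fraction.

0.722

All 2219×0.070 = 155.33 kg/s of salt reaches S9, so S9 = 155.33/0.081 = 1917.7 kg/s and vapour = 301.35 kg/s.
The evaporator receives (1−α)·2219 of feed at 0.930 water and removes 0.526 of that water:
0.526×0.930×(1−α)×2219 = 301.35
(1−α) = 301.35/1085.5 = 0.2776;  α = 0.7224.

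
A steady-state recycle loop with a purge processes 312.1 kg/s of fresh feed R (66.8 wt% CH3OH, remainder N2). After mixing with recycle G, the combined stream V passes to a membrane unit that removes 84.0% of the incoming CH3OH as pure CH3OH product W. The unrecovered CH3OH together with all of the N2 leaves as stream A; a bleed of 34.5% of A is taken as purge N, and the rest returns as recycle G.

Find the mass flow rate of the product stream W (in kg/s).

195.6 kg/s

CH3OH in V: m_A = 312.1×0.668 + (1−0.345)·(1−0.840)·m_A, so m_A = 208.48/0.8952 = 232.89 kg/s.
Product W = 0.840×232.89 = 195.63 kg/s.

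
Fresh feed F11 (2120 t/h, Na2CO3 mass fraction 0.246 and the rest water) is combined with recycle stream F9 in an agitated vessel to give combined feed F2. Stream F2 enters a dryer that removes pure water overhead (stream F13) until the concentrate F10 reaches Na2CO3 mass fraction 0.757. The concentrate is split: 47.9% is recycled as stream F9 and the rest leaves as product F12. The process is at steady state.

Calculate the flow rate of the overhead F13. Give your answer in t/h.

Overall Na2CO3 balance (none leaves overhead): Na2CO3 in fresh feed = Na2CO3 in product, i.e. 2120×0.246 = (1−0.479)·F10·0.757.
F10 = 521.52/(0.757×0.521) = 1322.3 t/h.
Recycle F9 = 0.479×1322.3 = 633.39 t/h.
Combined feed F2 = 2120 + 633.39 = 2753.4 t/h.
Overhead F13 = F2 − F10 = 2753.4 − 1322.3 = 1431.1 t/h.

1431 t/h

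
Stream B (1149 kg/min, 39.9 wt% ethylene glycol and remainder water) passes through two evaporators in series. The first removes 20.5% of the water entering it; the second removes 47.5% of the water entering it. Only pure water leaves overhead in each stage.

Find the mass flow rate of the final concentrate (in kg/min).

746.7 kg/min

water in feed = 1149×0.601 = 690.55 kg/min.
After stage 1: water left = (1−0.205)×690.55 = 548.99; stream total = 1007.4 kg/min.
After stage 2: water left = (1−0.475)×548.99 = 288.22; final concentrate = 746.67 kg/min.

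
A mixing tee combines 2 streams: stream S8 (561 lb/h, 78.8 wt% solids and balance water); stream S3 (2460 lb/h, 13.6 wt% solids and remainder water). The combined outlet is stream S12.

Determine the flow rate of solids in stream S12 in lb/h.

776.6 lb/h

solids out = solids in = 561×0.788 + 2460×0.136 = 776.63 lb/h.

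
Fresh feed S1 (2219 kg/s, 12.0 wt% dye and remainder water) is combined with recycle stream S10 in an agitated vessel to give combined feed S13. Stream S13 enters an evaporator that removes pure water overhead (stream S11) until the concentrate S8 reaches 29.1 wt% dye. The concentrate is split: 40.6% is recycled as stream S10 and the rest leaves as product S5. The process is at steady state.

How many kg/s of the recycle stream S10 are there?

Overall dye balance (none leaves overhead): dye in fresh feed = dye in product, i.e. 2219×0.120 = (1−0.406)·S8·0.291.
S8 = 266.28/(0.291×0.594) = 1540.5 kg/s.
Recycle S10 = 0.406×1540.5 = 625.44 kg/s.

625.4 kg/s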